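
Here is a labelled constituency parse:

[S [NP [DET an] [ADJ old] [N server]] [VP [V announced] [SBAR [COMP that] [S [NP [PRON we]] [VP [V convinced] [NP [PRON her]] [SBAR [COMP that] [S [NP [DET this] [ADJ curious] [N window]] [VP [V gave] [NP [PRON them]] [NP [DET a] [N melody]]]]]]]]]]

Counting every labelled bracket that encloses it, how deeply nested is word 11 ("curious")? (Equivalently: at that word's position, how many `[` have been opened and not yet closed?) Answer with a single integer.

9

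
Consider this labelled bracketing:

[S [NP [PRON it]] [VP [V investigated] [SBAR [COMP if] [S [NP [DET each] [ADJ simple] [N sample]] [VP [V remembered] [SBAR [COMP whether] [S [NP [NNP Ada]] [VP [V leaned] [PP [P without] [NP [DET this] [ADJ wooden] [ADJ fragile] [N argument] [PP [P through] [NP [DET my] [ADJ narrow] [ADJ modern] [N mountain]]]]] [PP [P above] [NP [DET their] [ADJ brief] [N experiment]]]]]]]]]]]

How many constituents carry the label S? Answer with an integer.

3

Listing each S by its span: [S it investigated if each simple sample remembered whether Ada leaned without this wooden fragile argument through my narrow modern mountain above their brief experiment]; [S each simple sample remembered whether Ada leaned without this wooden fragile argument through my narrow modern mountain above their brief experiment]; [S Ada leaned without this wooden fragile argument through my narrow modern mountain above their brief experiment] — that makes 3.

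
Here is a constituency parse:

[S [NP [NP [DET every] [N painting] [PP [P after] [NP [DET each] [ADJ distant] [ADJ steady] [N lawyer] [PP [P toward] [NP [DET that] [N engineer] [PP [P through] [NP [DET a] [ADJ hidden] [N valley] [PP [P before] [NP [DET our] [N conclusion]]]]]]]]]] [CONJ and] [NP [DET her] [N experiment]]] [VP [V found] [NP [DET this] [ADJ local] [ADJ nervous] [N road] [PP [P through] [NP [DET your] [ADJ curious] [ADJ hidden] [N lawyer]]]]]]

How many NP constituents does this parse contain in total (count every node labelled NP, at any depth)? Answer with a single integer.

Listing each NP by its span: [NP every painting after each distant steady lawyer toward that engineer through a hidden valley before our conclusion and her experiment]; [NP every painting after each distant steady lawyer toward that engineer through a hidden valley before our conclusion]; [NP each distant steady lawyer toward that engineer through a hidden valley before our conclusion]; [NP that engineer through a hidden valley before our conclusion]; [NP a hidden valley before our conclusion]; [NP our conclusion] … — that makes 9.

9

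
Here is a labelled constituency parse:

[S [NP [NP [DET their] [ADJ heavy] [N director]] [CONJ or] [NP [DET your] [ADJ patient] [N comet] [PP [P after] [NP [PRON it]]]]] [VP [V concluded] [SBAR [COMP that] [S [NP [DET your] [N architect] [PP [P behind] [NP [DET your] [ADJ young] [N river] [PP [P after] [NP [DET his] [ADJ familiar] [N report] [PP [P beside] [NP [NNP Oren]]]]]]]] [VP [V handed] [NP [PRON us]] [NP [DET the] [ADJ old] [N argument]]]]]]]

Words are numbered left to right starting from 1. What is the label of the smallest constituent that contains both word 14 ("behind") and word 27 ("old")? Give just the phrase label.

S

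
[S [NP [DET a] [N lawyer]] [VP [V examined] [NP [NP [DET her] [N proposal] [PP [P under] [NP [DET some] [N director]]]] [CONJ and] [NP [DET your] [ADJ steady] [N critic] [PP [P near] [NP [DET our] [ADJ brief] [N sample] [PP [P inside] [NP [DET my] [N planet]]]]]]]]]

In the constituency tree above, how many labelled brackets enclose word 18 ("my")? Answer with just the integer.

The word sits inside DET, which is inside NP, inside PP, inside NP, inside PP, inside NP, inside NP, inside VP, inside S — 9 brackets in all.

9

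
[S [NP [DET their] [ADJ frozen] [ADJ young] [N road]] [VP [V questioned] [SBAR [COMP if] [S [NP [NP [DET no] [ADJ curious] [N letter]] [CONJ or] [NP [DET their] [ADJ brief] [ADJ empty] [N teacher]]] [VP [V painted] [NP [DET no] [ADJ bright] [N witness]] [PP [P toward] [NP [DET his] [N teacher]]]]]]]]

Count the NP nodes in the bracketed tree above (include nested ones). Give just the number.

6

Listing each NP by its span: [NP their frozen young road]; [NP no curious letter or their brief empty teacher]; [NP no curious letter]; [NP their brief empty teacher]; [NP no bright witness]; [NP his teacher] — that makes 6.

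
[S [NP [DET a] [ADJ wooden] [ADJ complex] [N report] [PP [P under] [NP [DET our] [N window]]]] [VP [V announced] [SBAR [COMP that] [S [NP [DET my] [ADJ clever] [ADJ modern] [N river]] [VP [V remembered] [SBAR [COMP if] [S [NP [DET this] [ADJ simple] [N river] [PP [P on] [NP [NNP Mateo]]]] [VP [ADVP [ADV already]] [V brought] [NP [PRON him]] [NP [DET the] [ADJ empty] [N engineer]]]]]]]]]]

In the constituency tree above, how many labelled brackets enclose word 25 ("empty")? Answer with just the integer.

Counting open brackets not yet closed at "empty": [S [VP [SBAR [S [VP [SBAR [S [VP [NP [ADJ = 10.

10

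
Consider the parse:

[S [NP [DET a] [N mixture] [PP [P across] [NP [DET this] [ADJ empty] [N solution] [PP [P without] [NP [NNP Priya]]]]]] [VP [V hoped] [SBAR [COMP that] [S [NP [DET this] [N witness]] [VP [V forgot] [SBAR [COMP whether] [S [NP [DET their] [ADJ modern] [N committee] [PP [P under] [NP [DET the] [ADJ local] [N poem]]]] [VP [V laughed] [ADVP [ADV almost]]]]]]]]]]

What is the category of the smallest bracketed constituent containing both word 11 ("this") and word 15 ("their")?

Word 11 lies under S → VP → SBAR → S → NP → DET; word 15 lies under S → VP → SBAR → S → VP → SBAR → S → NP → DET. The lowest shared node is the S.

S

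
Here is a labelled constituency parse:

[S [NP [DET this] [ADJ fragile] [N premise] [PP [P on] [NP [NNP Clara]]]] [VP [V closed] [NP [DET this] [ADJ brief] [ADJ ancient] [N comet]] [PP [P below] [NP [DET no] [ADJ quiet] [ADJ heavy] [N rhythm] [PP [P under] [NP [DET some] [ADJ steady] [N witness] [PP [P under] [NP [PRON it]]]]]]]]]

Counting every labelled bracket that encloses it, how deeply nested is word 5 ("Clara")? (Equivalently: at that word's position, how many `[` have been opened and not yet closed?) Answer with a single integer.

5

The word sits inside NNP, which is inside NP, inside PP, inside NP, inside S — 5 brackets in all.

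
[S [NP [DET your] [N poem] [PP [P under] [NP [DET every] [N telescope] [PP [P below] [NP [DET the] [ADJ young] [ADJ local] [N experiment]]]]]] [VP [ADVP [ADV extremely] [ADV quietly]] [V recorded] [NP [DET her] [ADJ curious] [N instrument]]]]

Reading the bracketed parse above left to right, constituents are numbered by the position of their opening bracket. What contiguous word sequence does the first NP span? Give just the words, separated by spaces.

your poem under every telescope below the young local experiment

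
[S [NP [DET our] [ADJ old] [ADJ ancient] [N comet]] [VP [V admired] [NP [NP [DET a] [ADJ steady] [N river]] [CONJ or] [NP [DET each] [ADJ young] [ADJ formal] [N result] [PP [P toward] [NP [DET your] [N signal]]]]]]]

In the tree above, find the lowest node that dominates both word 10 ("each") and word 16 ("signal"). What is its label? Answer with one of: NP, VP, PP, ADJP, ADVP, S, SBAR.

NP

Word 10 lies under S → VP → NP → NP → DET; word 16 lies under S → VP → NP → NP → PP → NP → N. The lowest shared node is the NP.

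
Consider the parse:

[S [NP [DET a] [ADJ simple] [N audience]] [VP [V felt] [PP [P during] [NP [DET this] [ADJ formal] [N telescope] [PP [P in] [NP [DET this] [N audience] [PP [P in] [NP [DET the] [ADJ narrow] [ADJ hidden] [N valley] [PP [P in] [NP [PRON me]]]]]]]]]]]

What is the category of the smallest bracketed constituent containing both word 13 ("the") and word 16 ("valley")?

NP

The smallest bracket enclosing both words is [NP the narrow hidden valley in me], so the label is NP.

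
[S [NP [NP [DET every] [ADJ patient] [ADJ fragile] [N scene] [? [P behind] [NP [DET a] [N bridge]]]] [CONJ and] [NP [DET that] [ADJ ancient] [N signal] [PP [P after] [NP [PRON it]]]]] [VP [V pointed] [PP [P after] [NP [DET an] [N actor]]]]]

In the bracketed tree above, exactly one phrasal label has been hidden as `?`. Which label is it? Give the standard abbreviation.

The `?` node immediately contains: P 'behind', NP. That is the internal structure of a prepositional phrase, so the label is PP.

PP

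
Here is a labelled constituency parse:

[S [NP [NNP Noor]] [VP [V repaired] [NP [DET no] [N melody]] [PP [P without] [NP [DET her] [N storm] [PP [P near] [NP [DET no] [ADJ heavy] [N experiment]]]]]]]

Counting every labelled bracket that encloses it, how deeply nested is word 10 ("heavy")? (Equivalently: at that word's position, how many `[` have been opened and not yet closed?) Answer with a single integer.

7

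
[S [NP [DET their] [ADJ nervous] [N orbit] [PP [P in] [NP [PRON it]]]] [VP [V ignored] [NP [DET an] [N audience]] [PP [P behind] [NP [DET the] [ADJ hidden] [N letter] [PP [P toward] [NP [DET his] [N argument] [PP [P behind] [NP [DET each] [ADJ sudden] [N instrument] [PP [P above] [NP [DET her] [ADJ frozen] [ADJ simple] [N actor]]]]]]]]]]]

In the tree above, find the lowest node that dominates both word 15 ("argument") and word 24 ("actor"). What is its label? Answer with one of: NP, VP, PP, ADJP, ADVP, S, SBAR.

NP

Both words fall inside [NP his argument behind each sudden instrument above her frozen simple actor] (words 14–24), and no smaller constituent contains them both. Label: NP.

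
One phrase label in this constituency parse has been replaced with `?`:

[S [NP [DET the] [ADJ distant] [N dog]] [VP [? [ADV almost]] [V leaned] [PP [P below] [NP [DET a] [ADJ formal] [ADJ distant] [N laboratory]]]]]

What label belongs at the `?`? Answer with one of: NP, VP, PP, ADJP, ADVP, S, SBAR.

A constituent whose immediate children are ADV 'almost' is an adverb phrase: ADVP.

ADVP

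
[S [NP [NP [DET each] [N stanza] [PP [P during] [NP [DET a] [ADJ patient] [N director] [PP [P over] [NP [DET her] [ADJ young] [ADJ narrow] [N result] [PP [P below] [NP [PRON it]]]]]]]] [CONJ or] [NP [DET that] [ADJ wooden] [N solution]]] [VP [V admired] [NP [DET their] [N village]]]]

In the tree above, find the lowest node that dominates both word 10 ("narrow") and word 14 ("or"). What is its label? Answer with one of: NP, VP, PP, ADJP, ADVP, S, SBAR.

NP

Word 10 lies under S → NP → NP → PP → NP → PP → NP → ADJ; word 14 lies under S → NP → CONJ. The lowest shared node is the NP.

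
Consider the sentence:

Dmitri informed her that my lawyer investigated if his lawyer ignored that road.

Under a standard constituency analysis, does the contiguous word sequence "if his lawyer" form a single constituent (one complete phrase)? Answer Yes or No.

No

"if" belongs to the complementizer "if" while "lawyer" belongs to the clause "his lawyer ignored that road"; a span that runs across that boundary is not a single phrase.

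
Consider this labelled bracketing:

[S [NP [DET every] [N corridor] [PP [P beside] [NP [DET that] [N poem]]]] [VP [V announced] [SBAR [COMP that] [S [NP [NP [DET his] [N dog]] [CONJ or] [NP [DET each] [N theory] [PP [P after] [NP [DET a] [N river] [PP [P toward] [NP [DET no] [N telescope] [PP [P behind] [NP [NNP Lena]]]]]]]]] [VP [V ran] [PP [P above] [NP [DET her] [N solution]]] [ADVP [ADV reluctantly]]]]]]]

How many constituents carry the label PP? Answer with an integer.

5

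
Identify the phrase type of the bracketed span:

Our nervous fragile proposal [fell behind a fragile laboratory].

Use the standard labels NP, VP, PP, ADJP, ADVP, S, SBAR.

VP

The span is built around the verb "fell" — a verb phrase (VP).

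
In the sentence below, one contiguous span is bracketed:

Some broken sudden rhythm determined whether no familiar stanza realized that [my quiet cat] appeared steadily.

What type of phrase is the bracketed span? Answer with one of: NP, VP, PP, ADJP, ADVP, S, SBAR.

NP

The span is built around the noun "cat" — a noun phrase (NP).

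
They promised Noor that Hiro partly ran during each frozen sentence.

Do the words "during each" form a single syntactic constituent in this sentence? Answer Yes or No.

No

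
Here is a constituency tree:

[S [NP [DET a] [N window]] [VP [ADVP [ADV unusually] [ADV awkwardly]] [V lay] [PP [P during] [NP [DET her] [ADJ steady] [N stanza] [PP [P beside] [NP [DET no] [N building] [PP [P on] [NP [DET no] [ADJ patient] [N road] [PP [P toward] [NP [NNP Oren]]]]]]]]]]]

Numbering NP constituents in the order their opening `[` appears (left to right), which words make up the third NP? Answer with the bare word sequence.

no building on no patient road toward Oren

In left-to-right order the NP constituents are "a window"; "her steady stanza beside no building on no patient road toward Oren"; "no building on no patient road toward Oren"; "no patient road toward Oren"; "Oren". Number 3 is "no building on no patient road toward Oren".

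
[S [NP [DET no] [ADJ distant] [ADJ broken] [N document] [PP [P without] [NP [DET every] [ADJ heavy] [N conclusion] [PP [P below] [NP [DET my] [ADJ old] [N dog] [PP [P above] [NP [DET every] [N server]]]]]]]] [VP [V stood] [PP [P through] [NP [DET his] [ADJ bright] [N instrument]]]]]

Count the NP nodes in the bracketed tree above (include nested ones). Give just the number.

5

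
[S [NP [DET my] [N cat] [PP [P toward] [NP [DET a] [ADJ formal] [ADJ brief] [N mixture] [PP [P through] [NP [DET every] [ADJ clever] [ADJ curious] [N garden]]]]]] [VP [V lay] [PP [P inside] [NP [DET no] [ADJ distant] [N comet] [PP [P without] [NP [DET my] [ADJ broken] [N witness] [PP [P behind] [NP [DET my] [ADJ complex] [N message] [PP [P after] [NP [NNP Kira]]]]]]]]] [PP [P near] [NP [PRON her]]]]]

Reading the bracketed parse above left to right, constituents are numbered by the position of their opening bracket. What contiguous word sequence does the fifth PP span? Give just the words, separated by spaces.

In left-to-right order the PP constituents are "toward a formal brief mixture through every clever curious garden"; "through every clever curious garden"; "inside no distant comet without my broken witness behind my complex message after Kira"; "without my broken witness behind my complex message after Kira"; "behind my complex message after Kira"; "after Kira"; "near her". Number 5 is "behind my complex message after Kira".

behind my complex message after Kira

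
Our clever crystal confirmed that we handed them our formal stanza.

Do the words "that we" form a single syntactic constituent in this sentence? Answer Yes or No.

No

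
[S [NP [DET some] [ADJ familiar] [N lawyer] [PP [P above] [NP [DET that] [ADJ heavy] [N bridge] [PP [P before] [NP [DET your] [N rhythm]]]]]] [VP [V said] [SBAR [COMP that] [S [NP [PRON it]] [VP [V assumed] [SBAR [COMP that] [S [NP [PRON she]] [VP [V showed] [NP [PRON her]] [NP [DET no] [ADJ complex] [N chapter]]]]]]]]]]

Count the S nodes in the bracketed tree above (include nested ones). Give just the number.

3

Scanning left to right, an opening `[S` appears at word positions 1, 13, 16 — 3 in total.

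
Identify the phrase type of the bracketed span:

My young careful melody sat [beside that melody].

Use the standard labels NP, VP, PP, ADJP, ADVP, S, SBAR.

"beside" is the head of the bracketed span, so the span is a prepositional phrase: PP.

PP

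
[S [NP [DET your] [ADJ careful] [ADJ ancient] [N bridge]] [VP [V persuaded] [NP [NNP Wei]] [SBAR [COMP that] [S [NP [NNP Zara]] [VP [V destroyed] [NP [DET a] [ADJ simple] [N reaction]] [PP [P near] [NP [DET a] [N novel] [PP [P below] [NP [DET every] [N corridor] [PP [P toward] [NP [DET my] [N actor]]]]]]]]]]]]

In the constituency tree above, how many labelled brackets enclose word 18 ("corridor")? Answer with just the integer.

10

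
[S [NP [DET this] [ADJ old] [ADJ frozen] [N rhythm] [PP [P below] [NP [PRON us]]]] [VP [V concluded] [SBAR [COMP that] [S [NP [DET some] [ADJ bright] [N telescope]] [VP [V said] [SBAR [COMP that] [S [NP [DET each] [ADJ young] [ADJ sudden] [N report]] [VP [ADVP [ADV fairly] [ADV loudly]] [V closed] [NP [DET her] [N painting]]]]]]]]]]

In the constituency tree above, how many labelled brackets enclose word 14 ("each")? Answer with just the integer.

9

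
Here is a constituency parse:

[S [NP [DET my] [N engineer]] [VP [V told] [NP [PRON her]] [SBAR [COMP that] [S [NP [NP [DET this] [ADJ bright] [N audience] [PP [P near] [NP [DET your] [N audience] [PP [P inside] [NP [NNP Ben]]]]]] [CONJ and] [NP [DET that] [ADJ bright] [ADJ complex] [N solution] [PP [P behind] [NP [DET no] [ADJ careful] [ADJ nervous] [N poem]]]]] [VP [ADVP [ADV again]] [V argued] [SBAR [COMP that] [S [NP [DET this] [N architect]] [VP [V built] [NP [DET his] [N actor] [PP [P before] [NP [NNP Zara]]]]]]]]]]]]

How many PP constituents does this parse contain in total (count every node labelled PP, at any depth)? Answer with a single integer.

The PP constituents are: [PP near your audience inside Ben]; [PP inside Ben]; [PP behind no careful nervous poem]; [PP before Zara]. Total: 4.

4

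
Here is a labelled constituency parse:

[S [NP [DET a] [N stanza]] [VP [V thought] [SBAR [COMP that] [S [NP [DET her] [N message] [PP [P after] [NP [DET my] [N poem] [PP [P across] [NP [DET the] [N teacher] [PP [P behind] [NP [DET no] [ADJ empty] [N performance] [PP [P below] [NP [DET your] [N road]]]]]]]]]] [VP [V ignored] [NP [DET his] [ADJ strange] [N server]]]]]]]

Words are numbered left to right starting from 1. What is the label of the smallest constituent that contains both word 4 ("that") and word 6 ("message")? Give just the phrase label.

SBAR

The smallest bracket enclosing both words is [SBAR that her message after my poem across the teacher behind no empty performance below your road ignored his strange server], so the label is SBAR.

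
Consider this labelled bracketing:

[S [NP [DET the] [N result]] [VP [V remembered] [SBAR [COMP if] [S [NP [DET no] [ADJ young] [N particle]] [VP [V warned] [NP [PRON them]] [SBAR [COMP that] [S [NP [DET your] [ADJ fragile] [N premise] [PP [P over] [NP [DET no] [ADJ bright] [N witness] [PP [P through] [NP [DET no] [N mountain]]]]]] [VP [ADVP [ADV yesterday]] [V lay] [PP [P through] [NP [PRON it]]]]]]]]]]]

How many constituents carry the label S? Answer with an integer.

Scanning left to right, an opening `[S` appears at word positions 1, 5, 11 — 3 in total.

3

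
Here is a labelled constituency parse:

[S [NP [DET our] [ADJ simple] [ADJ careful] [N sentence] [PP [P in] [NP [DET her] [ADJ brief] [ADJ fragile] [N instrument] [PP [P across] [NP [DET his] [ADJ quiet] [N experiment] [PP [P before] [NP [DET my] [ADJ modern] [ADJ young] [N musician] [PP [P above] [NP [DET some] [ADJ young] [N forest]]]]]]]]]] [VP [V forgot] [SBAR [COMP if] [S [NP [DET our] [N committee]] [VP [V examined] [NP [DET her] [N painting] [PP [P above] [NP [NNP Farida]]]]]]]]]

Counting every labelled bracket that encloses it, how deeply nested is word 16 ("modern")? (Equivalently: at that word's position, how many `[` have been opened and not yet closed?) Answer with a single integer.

The word sits inside ADJ, which is inside NP, inside PP, inside NP, inside PP, inside NP, inside PP, inside NP, inside S — 9 brackets in all.

9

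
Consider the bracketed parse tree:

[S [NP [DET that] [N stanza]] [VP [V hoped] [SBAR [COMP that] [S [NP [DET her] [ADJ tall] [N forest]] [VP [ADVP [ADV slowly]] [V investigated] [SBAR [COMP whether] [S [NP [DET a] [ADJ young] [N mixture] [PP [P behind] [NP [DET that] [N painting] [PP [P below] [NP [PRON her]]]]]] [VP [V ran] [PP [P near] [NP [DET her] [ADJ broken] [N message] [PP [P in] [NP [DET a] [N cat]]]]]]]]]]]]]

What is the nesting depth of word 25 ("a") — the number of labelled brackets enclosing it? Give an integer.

13

Counting open brackets not yet closed at "a": [S [VP [SBAR [S [VP [SBAR [S [VP [PP [NP [PP [NP [DET = 13.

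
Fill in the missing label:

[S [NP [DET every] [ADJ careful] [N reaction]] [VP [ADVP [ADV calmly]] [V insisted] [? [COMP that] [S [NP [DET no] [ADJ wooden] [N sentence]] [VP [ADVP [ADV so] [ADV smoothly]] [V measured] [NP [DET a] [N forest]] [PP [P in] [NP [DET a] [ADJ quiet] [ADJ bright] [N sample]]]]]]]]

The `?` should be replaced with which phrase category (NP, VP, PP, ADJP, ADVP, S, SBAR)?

SBAR

The `?` node immediately contains: COMP 'that', S. That is the internal structure of a subordinate clause, so the label is SBAR.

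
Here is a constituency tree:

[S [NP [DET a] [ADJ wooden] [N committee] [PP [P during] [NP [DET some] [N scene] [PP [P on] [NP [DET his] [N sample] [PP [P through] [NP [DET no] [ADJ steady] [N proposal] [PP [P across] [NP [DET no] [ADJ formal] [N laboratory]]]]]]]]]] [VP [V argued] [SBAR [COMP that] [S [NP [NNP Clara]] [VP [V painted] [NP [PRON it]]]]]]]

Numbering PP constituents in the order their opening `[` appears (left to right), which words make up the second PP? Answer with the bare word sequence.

on his sample through no steady proposal across no formal laboratory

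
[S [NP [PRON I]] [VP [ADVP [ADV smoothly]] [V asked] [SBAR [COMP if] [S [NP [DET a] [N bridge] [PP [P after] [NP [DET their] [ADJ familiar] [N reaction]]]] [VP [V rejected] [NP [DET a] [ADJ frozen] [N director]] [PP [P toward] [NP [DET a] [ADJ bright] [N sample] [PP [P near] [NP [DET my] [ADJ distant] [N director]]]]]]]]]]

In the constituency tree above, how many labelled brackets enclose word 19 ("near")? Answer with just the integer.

Path from the root down to the word: S → VP → SBAR → S → VP → PP → NP → PP → P. That is 9 enclosing brackets.

9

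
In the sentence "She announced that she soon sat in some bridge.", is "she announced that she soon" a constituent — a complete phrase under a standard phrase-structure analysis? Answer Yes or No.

No

"she" belongs to the noun phrase "she" while "soon" belongs to the verb phrase "announced that she soon sat in some bridge"; a span that runs across that boundary is not a single phrase.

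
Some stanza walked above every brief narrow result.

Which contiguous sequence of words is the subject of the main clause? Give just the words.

some stanza

In the main clause the verb is "walked"; the NP preceding it, "some stanza", is the subject.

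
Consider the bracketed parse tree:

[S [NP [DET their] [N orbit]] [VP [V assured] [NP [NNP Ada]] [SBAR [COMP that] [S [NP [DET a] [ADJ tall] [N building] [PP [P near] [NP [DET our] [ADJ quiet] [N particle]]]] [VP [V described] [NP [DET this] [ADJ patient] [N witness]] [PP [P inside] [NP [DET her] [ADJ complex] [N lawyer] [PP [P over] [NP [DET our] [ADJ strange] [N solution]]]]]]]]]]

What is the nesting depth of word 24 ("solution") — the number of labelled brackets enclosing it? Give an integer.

Path from the root down to the word: S → VP → SBAR → S → VP → PP → NP → PP → NP → N. That is 10 enclosing brackets.

10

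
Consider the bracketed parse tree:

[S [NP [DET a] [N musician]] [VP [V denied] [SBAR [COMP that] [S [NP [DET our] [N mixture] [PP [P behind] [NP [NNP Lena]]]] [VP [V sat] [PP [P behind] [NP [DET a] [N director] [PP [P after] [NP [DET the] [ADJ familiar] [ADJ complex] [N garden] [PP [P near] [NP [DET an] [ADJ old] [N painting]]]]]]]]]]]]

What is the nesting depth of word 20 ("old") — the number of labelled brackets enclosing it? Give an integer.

12

Counting open brackets not yet closed at "old": [S [VP [SBAR [S [VP [PP [NP [PP [NP [PP [NP [ADJ = 12.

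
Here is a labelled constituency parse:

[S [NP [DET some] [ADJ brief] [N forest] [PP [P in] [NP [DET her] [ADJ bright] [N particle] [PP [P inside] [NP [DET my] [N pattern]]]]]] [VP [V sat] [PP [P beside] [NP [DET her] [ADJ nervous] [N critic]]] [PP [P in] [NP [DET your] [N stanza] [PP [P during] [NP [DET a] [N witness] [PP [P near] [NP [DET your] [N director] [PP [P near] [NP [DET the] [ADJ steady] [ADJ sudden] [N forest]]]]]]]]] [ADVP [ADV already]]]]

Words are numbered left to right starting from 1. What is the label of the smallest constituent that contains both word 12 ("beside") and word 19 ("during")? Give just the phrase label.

VP

Both words fall inside [VP sat beside her nervous critic in your stanza during a witness near your director near the steady sudden forest already] (words 11–30), and no smaller constituent contains them both. Label: VP.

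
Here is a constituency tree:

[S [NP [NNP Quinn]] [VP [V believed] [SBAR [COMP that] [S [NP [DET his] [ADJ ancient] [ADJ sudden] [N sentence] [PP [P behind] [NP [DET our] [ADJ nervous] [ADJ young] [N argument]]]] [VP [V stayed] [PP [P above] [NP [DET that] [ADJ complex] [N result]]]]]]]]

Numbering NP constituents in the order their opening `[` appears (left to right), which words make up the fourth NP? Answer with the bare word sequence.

that complex result

In left-to-right order the NP constituents are "Quinn"; "his ancient sudden sentence behind our nervous young argument"; "our nervous young argument"; "that complex result". Number 4 is "that complex result".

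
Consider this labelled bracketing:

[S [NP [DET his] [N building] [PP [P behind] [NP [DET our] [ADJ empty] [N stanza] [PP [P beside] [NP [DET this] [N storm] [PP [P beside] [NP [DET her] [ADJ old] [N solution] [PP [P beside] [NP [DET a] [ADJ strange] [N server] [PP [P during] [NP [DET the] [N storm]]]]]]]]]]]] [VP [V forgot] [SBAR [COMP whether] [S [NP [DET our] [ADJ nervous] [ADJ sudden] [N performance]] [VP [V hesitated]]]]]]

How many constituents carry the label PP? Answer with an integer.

The PP constituents are: [PP behind our empty stanza beside this storm beside her old solution beside a strange server during the storm]; [PP beside this storm beside her old solution beside a strange server during the storm]; [PP beside her old solution beside a strange server during the storm]; [PP beside a strange server during the storm]; [PP during the storm]. Total: 5.

5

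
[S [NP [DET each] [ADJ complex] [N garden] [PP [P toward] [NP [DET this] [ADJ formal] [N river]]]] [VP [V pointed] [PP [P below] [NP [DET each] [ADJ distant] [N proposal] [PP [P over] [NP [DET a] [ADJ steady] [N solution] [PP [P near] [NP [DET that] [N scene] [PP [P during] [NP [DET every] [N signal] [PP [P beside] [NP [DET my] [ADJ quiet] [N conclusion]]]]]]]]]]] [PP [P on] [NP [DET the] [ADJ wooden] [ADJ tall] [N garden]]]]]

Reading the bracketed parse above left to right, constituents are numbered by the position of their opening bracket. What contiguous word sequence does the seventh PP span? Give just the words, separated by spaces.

on the wooden tall garden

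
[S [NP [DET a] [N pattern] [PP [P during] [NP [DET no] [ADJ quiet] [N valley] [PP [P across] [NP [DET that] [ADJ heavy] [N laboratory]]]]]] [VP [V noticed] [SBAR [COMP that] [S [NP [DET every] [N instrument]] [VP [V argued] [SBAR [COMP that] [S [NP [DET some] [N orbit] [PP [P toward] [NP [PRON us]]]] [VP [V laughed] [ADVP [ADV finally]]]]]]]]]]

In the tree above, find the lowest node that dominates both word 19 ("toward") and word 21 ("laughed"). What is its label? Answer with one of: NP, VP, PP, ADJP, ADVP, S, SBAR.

Word 19 lies under S → VP → SBAR → S → VP → SBAR → S → NP → PP → P; word 21 lies under S → VP → SBAR → S → VP → SBAR → S → VP → V. The lowest shared node is the S.

S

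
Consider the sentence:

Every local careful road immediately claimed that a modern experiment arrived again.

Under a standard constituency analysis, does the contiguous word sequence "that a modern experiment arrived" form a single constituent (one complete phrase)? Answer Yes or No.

No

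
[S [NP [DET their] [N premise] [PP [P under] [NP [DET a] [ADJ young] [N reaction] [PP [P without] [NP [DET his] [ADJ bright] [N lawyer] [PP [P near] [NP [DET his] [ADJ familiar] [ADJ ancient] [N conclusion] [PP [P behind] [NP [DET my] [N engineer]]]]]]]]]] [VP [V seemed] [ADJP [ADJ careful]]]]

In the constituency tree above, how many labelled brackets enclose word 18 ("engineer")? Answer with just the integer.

11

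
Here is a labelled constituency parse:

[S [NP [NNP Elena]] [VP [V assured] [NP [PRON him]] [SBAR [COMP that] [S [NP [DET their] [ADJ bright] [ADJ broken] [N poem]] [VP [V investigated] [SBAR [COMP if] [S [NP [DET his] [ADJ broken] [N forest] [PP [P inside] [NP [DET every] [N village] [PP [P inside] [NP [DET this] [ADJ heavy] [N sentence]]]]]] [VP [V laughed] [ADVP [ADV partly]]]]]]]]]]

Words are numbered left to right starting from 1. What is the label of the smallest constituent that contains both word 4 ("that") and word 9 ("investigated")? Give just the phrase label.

SBAR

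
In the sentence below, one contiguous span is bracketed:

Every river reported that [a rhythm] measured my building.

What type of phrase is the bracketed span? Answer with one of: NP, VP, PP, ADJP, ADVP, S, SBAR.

NP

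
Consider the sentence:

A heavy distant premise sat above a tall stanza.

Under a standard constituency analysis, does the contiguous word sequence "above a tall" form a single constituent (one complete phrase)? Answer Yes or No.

No

The sequence begins inside the preposition "above" and ends inside the noun phrase "a tall stanza"; it crosses a phrase boundary, so no single node in the tree spans exactly those words.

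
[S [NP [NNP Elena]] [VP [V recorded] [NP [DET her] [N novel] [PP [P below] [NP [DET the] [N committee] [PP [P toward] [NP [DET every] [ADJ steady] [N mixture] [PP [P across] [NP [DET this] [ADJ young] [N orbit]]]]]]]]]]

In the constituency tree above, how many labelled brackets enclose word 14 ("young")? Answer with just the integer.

Path from the root down to the word: S → VP → NP → PP → NP → PP → NP → PP → NP → ADJ. That is 10 enclosing brackets.

10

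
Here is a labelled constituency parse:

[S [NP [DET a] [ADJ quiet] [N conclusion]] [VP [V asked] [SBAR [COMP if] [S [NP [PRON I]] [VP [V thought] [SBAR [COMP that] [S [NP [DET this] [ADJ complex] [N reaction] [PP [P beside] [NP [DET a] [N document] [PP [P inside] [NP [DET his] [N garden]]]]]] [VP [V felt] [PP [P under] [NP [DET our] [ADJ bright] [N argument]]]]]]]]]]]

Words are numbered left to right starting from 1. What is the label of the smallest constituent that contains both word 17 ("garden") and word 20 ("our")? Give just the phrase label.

S

Both words fall inside [S this complex reaction beside a document inside his garden felt under our bright argument] (words 9–22), and no smaller constituent contains them both. Label: S.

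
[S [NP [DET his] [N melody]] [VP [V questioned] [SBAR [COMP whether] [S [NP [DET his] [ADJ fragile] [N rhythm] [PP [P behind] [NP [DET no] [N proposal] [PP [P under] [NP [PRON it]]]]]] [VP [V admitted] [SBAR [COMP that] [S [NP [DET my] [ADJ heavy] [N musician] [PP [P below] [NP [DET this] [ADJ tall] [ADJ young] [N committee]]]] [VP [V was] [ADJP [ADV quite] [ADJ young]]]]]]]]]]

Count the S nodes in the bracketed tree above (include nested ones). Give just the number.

Scanning left to right, an opening `[S` appears at word positions 1, 5, 15 — 3 in total.

3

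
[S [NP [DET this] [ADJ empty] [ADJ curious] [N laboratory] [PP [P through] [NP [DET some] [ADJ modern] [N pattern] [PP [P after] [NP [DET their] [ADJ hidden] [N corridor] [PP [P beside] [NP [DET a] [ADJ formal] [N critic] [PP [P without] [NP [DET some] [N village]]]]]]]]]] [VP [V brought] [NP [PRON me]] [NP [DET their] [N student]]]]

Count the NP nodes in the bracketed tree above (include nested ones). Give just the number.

7

The NP constituents are: [NP this empty curious laboratory through some modern pattern after their hidden corridor beside a formal critic without some village]; [NP some modern pattern after their hidden corridor beside a formal critic without some village]; [NP their hidden corridor beside a formal critic without some village]; [NP a formal critic without some village]; [NP some village]; [NP me] …. Total: 7.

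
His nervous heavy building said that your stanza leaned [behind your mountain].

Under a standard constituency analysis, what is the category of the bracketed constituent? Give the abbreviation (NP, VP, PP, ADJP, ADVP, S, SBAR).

PP

"behind" is the head of the bracketed span, so the span is a prepositional phrase: PP.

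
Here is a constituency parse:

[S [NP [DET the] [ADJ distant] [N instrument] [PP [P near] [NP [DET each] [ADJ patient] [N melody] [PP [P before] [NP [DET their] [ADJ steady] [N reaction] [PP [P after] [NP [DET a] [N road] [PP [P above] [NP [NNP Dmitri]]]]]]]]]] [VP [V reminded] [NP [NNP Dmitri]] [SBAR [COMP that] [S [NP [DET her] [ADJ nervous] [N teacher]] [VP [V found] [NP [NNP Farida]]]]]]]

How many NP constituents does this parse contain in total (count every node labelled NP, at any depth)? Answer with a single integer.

8

Listing each NP by its span: [NP the distant instrument near each patient melody before their steady reaction after a road above Dmitri]; [NP each patient melody before their steady reaction after a road above Dmitri]; [NP their steady reaction after a road above Dmitri]; [NP a road above Dmitri]; [NP Dmitri]; [NP Dmitri] … — that makes 8.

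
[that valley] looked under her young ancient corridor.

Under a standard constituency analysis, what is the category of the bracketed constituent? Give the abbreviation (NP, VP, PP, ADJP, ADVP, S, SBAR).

The span is built around the noun "valley" — a noun phrase (NP).

NP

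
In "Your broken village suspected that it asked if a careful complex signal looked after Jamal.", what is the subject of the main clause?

"your broken village" is the NP that combines with the VP headed by "suspected" to form the main clause — the subject.

your broken village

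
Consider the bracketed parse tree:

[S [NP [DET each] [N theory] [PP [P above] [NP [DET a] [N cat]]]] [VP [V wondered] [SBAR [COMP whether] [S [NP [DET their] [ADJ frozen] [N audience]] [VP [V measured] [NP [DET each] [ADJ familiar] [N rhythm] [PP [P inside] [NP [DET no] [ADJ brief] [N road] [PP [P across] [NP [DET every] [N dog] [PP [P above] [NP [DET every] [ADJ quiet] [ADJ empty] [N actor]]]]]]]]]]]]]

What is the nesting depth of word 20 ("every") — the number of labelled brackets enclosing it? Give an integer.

Counting open brackets not yet closed at "every": [S [VP [SBAR [S [VP [NP [PP [NP [PP [NP [DET = 11.

11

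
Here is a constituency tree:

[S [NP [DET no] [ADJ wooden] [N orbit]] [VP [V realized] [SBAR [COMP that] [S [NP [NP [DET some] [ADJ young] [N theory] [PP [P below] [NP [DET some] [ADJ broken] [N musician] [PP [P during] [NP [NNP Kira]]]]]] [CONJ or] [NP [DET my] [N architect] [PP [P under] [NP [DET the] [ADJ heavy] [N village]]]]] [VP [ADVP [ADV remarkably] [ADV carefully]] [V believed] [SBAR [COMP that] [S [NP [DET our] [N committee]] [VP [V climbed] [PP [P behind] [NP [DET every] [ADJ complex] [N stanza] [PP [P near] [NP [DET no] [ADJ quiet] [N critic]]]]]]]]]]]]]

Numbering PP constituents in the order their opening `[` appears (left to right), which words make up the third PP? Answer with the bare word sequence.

under the heavy village

In left-to-right order the PP constituents are "below some broken musician during Kira"; "during Kira"; "under the heavy village"; "behind every complex stanza near no quiet critic"; "near no quiet critic". Number 3 is "under the heavy village".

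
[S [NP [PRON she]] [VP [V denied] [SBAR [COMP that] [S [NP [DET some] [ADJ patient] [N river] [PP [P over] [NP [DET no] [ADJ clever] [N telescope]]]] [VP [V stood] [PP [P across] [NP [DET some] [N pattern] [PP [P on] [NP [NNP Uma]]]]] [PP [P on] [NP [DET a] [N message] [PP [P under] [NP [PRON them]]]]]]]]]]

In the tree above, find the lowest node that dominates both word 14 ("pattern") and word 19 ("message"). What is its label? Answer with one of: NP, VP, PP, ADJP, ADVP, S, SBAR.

VP

Both words fall inside [VP stood across some pattern on Uma on a message under them] (words 11–21), and no smaller constituent contains them both. Label: VP.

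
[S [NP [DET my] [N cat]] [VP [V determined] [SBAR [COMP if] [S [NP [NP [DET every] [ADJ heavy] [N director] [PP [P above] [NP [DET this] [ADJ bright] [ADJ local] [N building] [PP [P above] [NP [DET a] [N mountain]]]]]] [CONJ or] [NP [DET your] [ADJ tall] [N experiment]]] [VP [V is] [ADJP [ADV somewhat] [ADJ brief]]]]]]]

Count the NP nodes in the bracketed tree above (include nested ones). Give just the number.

6

Listing each NP by its span: [NP my cat]; [NP every heavy director above this bright local building above a mountain or your tall experiment]; [NP every heavy director above this bright local building above a mountain]; [NP this bright local building above a mountain]; [NP a mountain]; [NP your tall experiment] — that makes 6.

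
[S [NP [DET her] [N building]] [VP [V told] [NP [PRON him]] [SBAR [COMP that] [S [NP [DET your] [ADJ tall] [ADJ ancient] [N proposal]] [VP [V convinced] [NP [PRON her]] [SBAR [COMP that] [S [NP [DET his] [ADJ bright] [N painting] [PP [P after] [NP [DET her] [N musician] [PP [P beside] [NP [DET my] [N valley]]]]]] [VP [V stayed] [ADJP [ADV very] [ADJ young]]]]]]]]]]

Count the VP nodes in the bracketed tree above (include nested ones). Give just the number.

3

Scanning left to right, an opening `[VP` appears at word positions 3, 10, 22 — 3 in total.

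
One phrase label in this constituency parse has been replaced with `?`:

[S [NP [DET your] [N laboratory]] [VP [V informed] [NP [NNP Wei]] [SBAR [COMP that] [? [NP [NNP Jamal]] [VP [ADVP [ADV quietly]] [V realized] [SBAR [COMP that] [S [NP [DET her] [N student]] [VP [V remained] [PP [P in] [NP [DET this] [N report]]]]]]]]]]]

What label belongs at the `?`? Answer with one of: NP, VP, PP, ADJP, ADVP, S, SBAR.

A constituent whose immediate children are NP, VP is a clause: S.

S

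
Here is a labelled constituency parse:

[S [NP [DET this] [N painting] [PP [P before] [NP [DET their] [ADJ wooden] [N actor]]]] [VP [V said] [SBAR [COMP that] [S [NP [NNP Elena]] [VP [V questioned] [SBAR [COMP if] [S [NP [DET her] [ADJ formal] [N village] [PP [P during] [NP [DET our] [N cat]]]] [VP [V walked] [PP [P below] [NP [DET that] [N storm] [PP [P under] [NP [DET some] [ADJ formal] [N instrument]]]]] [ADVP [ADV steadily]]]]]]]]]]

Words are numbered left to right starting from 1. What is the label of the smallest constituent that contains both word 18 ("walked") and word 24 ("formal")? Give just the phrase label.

VP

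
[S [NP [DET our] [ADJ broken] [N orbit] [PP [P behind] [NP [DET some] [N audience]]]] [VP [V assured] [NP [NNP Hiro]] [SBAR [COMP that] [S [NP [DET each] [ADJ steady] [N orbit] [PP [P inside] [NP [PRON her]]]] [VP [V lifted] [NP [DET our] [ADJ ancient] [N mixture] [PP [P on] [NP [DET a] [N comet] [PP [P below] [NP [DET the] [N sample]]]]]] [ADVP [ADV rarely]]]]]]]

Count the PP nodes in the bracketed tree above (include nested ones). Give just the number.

Scanning left to right, an opening `[PP` appears at word positions 4, 13, 19, 22 — 4 in total.

4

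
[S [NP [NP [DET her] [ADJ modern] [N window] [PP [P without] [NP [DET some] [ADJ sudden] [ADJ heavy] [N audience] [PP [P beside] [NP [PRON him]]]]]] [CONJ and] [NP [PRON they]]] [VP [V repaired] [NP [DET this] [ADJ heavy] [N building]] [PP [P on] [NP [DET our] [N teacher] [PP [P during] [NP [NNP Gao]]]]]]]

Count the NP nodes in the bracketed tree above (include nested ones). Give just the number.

8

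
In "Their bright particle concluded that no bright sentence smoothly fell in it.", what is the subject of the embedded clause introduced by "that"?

no bright sentence

In the embedded clause introduced by "that" the verb is "fell"; the NP preceding it, "no bright sentence", is the subject.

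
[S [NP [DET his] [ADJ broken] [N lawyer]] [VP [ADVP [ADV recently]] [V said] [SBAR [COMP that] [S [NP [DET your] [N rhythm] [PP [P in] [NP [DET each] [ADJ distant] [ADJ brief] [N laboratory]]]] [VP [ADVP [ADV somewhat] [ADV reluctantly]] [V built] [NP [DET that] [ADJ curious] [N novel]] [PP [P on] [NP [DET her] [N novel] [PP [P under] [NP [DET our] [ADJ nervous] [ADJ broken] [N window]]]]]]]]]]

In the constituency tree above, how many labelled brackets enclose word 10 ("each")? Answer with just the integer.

8

The word sits inside DET, which is inside NP, inside PP, inside NP, inside S, inside SBAR, inside VP, inside S — 8 brackets in all.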